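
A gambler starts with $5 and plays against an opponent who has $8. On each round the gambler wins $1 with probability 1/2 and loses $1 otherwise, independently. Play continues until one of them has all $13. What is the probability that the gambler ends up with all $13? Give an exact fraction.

With a fair step, P(i) = ½P(i−1) + ½P(i+1) with P(0)=0, P(13)=1 has the linear solution P(i) = i/13.
P(5) = 5/13.

5/13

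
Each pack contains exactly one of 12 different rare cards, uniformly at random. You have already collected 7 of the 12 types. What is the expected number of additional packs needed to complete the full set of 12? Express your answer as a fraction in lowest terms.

137/5

Starting from 7 distinct types, each trial gives a new one with probability (12−i)/12 when i types are held, so the wait for the next new type is 12/(12−i).
E = 12/5 + 12/4 + 12/3 + 12/2 + 12/1 = 137/5.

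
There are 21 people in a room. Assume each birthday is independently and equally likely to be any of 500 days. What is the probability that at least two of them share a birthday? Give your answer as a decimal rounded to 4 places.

0.3468

It's easier to compute the probability that all 21 are distinct.
P(all distinct) = 500/500 · 499/500 · ··· · 480/500 ≈ 0.6532.
So the probability of at least one match is 1 − 0.6532 = 0.3468.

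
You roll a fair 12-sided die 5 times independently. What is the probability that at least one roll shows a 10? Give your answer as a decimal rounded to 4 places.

P(no roll shows a 10) = (11/12)^5 ≈ 0.6472.
P(at least one) = 1 − 0.6472 = 0.3528.

0.3528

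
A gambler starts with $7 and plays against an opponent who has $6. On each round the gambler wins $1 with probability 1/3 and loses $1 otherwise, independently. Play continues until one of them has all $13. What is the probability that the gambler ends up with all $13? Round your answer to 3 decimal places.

0.016

Let r = q/p = (2/3)/(1/3) = 2. The recurrence P(i) = p·P(i+1) + q·P(i−1) with P(0)=0, P(13)=1 gives P(i) = (1 − r^i)/(1 − r^13).
P(7) = (1 − (2)^7) / (1 − (2)^13) = 127/8191 ≈ 0.016.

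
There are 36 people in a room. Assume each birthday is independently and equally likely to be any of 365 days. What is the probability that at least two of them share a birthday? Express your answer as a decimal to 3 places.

0.832

It's easier to compute the probability that all 36 are distinct.
P(all distinct) = 365/365 · 364/365 · ··· · 330/365 ≈ 0.168.
So the probability of at least one match is 1 − 0.168 = 0.832.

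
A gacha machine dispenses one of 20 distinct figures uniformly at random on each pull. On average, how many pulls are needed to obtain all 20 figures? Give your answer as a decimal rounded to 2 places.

After i distinct types are collected, each trial gives a new one with probability (20−i)/20, so the expected wait for the next new type is 20/(20−i).
E = 20/20 + 20/19 + 20/18 + 20/17 + 20/16 + 20/15 + 20/14 + 20/13 + 20/12 + 20/11 + 20/10 + 20/9 + 20/8 + 20/7 + 20/6 + 20/5 + 20/4 + 20/3 + 20/2 + 20/1 = 279175675/3879876 ≈ 71.95.

71.95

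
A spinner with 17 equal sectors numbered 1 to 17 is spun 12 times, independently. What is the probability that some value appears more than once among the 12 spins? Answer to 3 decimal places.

0.995

P(all 12 different) = 17/17 · 16/17 · ··· · 6/17 ≈ 0.005.
P(at least two equal) = 1 − 0.005 = 0.995.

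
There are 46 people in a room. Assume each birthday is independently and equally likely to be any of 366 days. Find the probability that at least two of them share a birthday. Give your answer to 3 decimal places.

It's easier to compute the probability that all 46 are distinct.
P(all distinct) = 366/366 · 365/366 · ··· · 321/366 ≈ 0.052.
So the probability of at least one match is 1 − 0.052 = 0.948.

0.948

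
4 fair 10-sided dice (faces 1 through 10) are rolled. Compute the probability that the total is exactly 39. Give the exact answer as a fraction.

There are 10^4 = 10000 equally likely outcomes.
The number of ordered 4-tuples from {1,…,10} summing to 39 is 4.
P(sum = 39) = 4/10000 = 1/2500.

1/2500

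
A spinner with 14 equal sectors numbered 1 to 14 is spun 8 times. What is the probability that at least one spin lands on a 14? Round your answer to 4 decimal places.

0.4473

P(no spin lands on a 14) = (13/14)^8 ≈ 0.5527.
P(at least one) = 1 − 0.5527 = 0.4473.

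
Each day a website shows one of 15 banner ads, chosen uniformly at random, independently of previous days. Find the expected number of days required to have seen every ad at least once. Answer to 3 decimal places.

After i distinct types are collected, each trial gives a new one with probability (15−i)/15, so the expected wait for the next new type is 15/(15−i).
E = 15/15 + 15/14 + 15/13 + 15/12 + 15/11 + 15/10 + 15/9 + 15/8 + 15/7 + 15/6 + 15/5 + 15/4 + 15/3 + 15/2 + 15/1 = 1195757/24024 ≈ 49.773.

49.773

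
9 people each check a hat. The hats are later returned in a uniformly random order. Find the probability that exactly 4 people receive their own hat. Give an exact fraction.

11/720

Choose which 4 of the 9 are fixed: C(9,4) = 126 ways.
The remaining 5 must have no fixed point: D(5) = 44.
P = 126·44/362880 = 11/720.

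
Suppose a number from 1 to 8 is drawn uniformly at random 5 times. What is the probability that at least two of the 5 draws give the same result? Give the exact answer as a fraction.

407/512

P(all 5 different) = 8/8 · 7/8 · ··· · 4/8 = 105/512.
P(at least two equal) = 1 − 105/512 = 407/512.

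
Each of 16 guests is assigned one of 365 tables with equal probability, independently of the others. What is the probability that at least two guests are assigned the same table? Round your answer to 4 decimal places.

It's easier to compute the probability that all 16 are distinct.
P(all distinct) = 365/365 · 364/365 · ··· · 350/365 ≈ 0.7164.
So the probability of at least one match is 1 − 0.7164 = 0.2836.

0.2836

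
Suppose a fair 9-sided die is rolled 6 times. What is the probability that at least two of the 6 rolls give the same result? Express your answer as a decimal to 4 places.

P(all 6 different) = 9/9 · 8/9 · ··· · 4/9 ≈ 0.1138.
P(at least two equal) = 1 − 0.1138 = 0.8862.

0.8862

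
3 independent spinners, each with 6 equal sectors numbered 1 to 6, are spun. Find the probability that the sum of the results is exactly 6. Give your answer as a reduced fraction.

There are 6^3 = 216 equally likely outcomes.
The number of ordered 3-tuples from {1,…,6} summing to 6 is 10.
P(sum = 6) = 10/216 = 5/108.

5/108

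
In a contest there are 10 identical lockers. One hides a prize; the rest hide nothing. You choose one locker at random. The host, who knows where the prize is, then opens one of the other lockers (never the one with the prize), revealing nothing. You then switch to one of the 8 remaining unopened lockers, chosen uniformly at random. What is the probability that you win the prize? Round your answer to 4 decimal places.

Your original locker holds the prize with probability 1/10, so the other 9 collectively hold it with probability 9/10.
The host can always find an empty locker to open, so this doesn't change that 9/10; it is now spread over the 8 remaining unopened lockers.
P(win by switching) = (9/10) · (1/8) = 9/80 ≈ 0.1125.

0.1125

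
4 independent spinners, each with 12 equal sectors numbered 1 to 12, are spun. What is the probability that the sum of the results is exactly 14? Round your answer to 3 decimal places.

There are 12^4 = 20736 equally likely outcomes.
The number of ordered 4-tuples from {1,…,12} summing to 14 is 286.
P(sum = 14) = 286/20736 = 143/10368 ≈ 0.014.

0.014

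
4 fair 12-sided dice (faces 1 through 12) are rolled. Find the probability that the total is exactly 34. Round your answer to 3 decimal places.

There are 12^4 = 20736 equally likely outcomes.
The number of ordered 4-tuples from {1,…,12} summing to 34 is 640.
P(sum = 34) = 640/20736 = 5/162 ≈ 0.031.

0.031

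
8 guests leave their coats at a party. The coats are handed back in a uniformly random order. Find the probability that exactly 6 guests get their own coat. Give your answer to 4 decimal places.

0.0007

Choose which 6 of the 8 are fixed: C(8,6) = 28 ways.
The remaining 2 must have no fixed point: D(2) = 1.
P = 28·1/40320 = 1/1440 ≈ 0.0007.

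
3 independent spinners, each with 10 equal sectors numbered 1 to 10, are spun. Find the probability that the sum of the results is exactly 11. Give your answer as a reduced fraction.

There are 10^3 = 1000 equally likely outcomes.
The number of ordered 3-tuples from {1,…,10} summing to 11 is 45.
P(sum = 11) = 45/1000 = 9/200.

9/200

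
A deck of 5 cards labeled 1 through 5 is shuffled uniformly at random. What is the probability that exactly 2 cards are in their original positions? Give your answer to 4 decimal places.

0.1667

Choose which 2 of the 5 are fixed: C(5,2) = 10 ways.
The remaining 3 must have no fixed point: D(3) = 2.
P = 10·2/120 = 1/6 ≈ 0.1667.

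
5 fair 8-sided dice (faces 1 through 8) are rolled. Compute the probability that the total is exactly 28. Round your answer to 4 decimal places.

There are 8^5 = 32768 equally likely outcomes.
The number of ordered 5-tuples from {1,…,8} summing to 28 is 1470.
P(sum = 28) = 1470/32768 = 735/16384 ≈ 0.0449.

0.0449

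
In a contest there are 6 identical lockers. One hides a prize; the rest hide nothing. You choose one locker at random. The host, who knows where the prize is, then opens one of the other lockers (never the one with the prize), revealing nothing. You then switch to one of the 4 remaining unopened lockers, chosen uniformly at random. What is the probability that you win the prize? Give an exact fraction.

Your original locker holds the prize with probability 1/6, so the other 5 collectively hold it with probability 5/6.
The host can always find an empty locker to open, so this doesn't change that 5/6; it is now spread over the 4 remaining unopened lockers.
P(win by switching) = (5/6) · (1/4) = 5/24.

5/24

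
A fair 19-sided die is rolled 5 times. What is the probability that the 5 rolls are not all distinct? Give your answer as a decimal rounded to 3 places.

0.436

P(all 5 different) = 19/19 · 18/19 · ··· · 15/19 ≈ 0.564.
P(at least two equal) = 1 − 0.564 = 0.436.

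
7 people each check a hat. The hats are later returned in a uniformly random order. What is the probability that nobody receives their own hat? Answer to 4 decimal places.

This is the derangement probability: permutations of 7 with no fixed point.
D(7) = 7! · (1 − 1/1! + 1/2! − ··· + (−1)^7/7!) = 1854.
P = 1854/5040 = 103/280 ≈ 0.3679.

0.3679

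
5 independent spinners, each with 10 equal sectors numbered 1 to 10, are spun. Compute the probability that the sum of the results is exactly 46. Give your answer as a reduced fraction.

There are 10^5 = 100000 equally likely outcomes.
The number of ordered 5-tuples from {1,…,10} summing to 46 is 70.
P(sum = 46) = 70/100000 = 7/10000.

7/10000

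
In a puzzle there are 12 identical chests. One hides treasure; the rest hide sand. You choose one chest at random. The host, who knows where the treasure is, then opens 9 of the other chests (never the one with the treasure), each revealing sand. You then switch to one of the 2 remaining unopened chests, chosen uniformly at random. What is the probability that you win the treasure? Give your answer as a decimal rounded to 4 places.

Your original chest holds the treasure with probability 1/12, so the other 11 collectively hold it with probability 11/12.
The host can always find 9 empty chests to open, so the reveals don't change that 11/12; it is now spread over the 2 remaining unopened chests.
P(win by switching) = (11/12) · (1/2) = 11/24 ≈ 0.4583.

0.4583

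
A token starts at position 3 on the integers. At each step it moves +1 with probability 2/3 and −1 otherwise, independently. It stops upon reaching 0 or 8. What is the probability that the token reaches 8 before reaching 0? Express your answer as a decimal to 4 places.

0.8784

Let r = q/p = (1/3)/(2/3) = 1/2. The recurrence P(i) = p·P(i+1) + q·P(i−1) with P(0)=0, P(8)=1 gives P(i) = (1 − r^i)/(1 − r^8).
P(3) = (1 − (1/2)^3) / (1 − (1/2)^8) = 224/255 ≈ 0.8784.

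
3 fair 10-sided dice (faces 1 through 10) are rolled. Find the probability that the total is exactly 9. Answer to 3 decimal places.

0.028

There are 10^3 = 1000 equally likely outcomes.
The number of ordered 3-tuples from {1,…,10} summing to 9 is 28.
P(sum = 9) = 28/1000 = 7/250 ≈ 0.028.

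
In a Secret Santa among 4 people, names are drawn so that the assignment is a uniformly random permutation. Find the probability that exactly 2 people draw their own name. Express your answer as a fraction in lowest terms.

1/4

Choose which 2 of the 4 are fixed: C(4,2) = 6 ways.
The remaining 2 must have no fixed point: D(2) = 1.
P = 6·1/24 = 1/4.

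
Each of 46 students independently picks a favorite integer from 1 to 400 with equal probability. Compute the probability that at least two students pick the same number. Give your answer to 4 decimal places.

It's easier to compute the probability that all 46 are distinct.
P(all distinct) = 400/400 · 399/400 · ··· · 355/400 ≈ 0.0678.
So the probability of at least one match is 1 − 0.0678 = 0.9322.

0.9322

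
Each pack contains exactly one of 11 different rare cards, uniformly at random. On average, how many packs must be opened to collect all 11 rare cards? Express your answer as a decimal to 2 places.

After i distinct types are collected, each trial gives a new one with probability (11−i)/11, so the expected wait for the next new type is 11/(11−i).
E = 11/11 + 11/10 + 11/9 + 11/8 + 11/7 + 11/6 + 11/5 + 11/4 + 11/3 + 11/2 + 11/1 = 83711/2520 ≈ 33.22.

33.22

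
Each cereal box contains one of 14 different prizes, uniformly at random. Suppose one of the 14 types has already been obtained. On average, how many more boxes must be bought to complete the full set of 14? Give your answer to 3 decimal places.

44.522

Starting from 1 distinct type, each trial gives a new one with probability (14−i)/14 when i types are held, so the wait for the next new type is 14/(14−i).
E = 14/13 + 14/12 + 14/11 + 14/10 + 14/9 + 14/8 + 14/7 + 14/6 + 14/5 + 14/4 + 14/3 + 14/2 + 14/1 = 1145993/25740 ≈ 44.522.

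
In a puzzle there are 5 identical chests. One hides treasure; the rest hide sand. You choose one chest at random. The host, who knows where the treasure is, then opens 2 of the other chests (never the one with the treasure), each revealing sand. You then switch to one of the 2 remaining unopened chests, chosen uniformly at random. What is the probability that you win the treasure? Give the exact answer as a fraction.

2/5

Your original chest holds the treasure with probability 1/5, so the other 4 collectively hold it with probability 4/5.
The host can always find 2 empty chests to open, so the reveals don't change that 4/5; it is now spread over the 2 remaining unopened chests.
P(win by switching) = (4/5) · (1/2) = 2/5.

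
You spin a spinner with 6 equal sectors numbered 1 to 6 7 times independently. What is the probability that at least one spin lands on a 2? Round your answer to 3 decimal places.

0.721

P(no spin lands on a 2) = (5/6)^7 ≈ 0.279.
P(at least one) = 1 − 0.279 = 0.721.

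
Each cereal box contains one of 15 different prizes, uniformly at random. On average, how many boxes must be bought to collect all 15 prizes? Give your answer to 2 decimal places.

49.77

After i distinct types are collected, each trial gives a new one with probability (15−i)/15, so the expected wait for the next new type is 15/(15−i).
E = 15/15 + 15/14 + 15/13 + 15/12 + 15/11 + 15/10 + 15/9 + 15/8 + 15/7 + 15/6 + 15/5 + 15/4 + 15/3 + 15/2 + 15/1 = 1195757/24024 ≈ 49.77.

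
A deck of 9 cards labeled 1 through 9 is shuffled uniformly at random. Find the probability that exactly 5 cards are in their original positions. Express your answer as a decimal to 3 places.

0.003

Choose which 5 of the 9 are fixed: C(9,5) = 126 ways.
The remaining 4 must have no fixed point: D(4) = 9.
P = 126·9/362880 = 1/320 ≈ 0.003.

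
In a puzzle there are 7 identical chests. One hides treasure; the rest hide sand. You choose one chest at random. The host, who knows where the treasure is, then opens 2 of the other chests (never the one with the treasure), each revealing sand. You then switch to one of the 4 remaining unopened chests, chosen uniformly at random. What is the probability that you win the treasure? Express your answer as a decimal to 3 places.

Your original chest holds the treasure with probability 1/7, so the other 6 collectively hold it with probability 6/7.
The host can always find 2 empty chests to open, so the reveals don't change that 6/7; it is now spread over the 4 remaining unopened chests.
P(win by switching) = (6/7) · (1/4) = 3/14 ≈ 0.214.

0.214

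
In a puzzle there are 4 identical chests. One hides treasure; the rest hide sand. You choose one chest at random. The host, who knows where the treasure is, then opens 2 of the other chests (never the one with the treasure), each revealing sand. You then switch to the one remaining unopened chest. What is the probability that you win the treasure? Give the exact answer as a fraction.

3/4

Your original chest holds the treasure with probability 1/4, so the other 3 collectively hold it with probability 3/4.
The host can always find 2 empty chests to open, so the reveals don't change that 3/4; it is now spread over the 1 remaining unopened chest.
P(win by switching) = (3/4) · (1/1) = 3/4.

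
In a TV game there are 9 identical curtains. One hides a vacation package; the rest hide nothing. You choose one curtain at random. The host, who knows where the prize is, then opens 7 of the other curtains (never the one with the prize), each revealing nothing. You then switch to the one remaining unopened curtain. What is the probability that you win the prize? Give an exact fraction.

8/9

Your original curtain holds the prize with probability 1/9, so the other 8 collectively hold it with probability 8/9.
The host can always find 7 empty curtains to open, so the reveals don't change that 8/9; it is now spread over the 1 remaining unopened curtain.
P(win by switching) = (8/9) · (1/1) = 8/9.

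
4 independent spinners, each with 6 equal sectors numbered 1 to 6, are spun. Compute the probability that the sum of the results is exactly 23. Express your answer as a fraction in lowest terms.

1/324

There are 6^4 = 1296 equally likely outcomes.
The number of ordered 4-tuples from {1,…,6} summing to 23 is 4.
P(sum = 23) = 4/1296 = 1/324.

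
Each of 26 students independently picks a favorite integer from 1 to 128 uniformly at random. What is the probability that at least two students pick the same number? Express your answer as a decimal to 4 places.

0.9346

It's easier to compute the probability that all 26 are distinct.
P(all distinct) = 128/128 · 127/128 · ··· · 103/128 ≈ 0.0654.
So the probability of at least one match is 1 − 0.0654 = 0.9346.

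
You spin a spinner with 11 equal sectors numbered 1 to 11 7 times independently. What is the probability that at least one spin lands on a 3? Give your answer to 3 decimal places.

P(no spin lands on a 3) = (10/11)^7 ≈ 0.513.
P(at least one) = 1 − 0.513 = 0.487.

0.487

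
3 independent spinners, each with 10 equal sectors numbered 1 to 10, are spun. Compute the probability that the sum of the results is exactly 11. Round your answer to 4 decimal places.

0.0450

There are 10^3 = 1000 equally likely outcomes.
The number of ordered 3-tuples from {1,…,10} summing to 11 is 45.
P(sum = 11) = 45/1000 = 9/200 ≈ 0.0450.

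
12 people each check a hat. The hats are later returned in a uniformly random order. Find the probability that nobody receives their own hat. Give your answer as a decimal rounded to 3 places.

This is the derangement probability: permutations of 12 with no fixed point.
D(12) = 12! · (1 − 1/1! + 1/2! − ··· + (−1)^12/12!) = 176214841.
P = 176214841/479001600 = 16019531/43545600 ≈ 0.368.

0.368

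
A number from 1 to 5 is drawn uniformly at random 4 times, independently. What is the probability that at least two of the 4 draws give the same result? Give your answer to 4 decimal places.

0.8080

P(all 4 different) = 5/5 · 4/5 · ··· · 2/5 ≈ 0.1920.
P(at least two equal) = 1 − 0.1920 = 0.8080.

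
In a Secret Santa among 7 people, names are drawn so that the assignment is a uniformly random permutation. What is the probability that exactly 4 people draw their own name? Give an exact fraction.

Choose which 4 of the 7 are fixed: C(7,4) = 35 ways.
The remaining 3 must have no fixed point: D(3) = 2.
P = 35·2/5040 = 1/72.

1/72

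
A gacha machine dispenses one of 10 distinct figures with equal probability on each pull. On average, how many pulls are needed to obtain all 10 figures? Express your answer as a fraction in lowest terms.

7381/252

After i distinct types are collected, each trial gives a new one with probability (10−i)/10, so the expected wait for the next new type is 10/(10−i).
E = 10/10 + 10/9 + 10/8 + 10/7 + 10/6 + 10/5 + 10/4 + 10/3 + 10/2 + 10/1 = 7381/252.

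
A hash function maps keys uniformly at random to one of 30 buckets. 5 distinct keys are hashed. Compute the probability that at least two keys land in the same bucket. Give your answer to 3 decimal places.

0.296

It's easier to compute the probability that all 5 are distinct.
P(all distinct) = 30/30 · 29/30 · ··· · 26/30 ≈ 0.704.
So the probability of at least one match is 1 − 0.704 = 0.296.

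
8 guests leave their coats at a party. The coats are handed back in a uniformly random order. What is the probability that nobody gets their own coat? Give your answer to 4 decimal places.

This is the derangement probability: permutations of 8 with no fixed point.
D(8) = 8! · (1 − 1/1! + 1/2! − ··· + (−1)^8/8!) = 14833.
P = 14833/40320 = 2119/5760 ≈ 0.3679.

0.3679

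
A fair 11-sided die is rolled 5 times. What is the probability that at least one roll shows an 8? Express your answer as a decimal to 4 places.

P(no roll shows an 8) = (10/11)^5 ≈ 0.6209.
P(at least one) = 1 − 0.6209 = 0.3791.

0.3791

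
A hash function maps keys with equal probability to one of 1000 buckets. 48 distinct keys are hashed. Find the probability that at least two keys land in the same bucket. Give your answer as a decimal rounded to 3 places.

0.682

It's easier to compute the probability that all 48 are distinct.
P(all distinct) = 1000/1000 · 999/1000 · ··· · 953/1000 ≈ 0.318.
So the probability of at least one match is 1 − 0.318 = 0.682.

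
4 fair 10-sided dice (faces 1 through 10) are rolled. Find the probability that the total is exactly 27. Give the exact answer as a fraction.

There are 10^4 = 10000 equally likely outcomes.
The number of ordered 4-tuples from {1,…,10} summing to 27 is 480.
P(sum = 27) = 480/10000 = 6/125.

6/125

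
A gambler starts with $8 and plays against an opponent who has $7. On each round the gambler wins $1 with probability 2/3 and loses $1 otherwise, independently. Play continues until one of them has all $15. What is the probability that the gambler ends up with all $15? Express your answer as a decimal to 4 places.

Let r = q/p = (1/3)/(2/3) = 1/2. The recurrence P(i) = p·P(i+1) + q·P(i−1) with P(0)=0, P(15)=1 gives P(i) = (1 − r^i)/(1 − r^15).
P(8) = (1 − (1/2)^8) / (1 − (1/2)^15) = 32640/32767 ≈ 0.9961.

0.9961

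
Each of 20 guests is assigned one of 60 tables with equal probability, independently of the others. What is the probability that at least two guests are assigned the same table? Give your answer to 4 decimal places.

It's easier to compute the probability that all 20 are distinct.
P(all distinct) = 60/60 · 59/60 · ··· · 41/60 ≈ 0.0279.
So the probability of at least one match is 1 − 0.0279 = 0.9721.

0.9721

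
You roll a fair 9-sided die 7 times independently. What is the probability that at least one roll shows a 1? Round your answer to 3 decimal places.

P(no roll shows a 1) = (8/9)^7 ≈ 0.438.
P(at least one) = 1 − 0.438 = 0.562.

0.562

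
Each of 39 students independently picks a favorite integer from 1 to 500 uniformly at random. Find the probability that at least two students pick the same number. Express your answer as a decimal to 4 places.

It's easier to compute the probability that all 39 are distinct.
P(all distinct) = 500/500 · 499/500 · ··· · 462/500 ≈ 0.2184.
So the probability of at least one match is 1 − 0.2184 = 0.7816.

0.7816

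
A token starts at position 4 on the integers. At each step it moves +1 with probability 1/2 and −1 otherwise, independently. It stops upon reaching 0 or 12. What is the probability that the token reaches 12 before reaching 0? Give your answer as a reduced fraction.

With a fair step, P(i) = ½P(i−1) + ½P(i+1) with P(0)=0, P(12)=1 has the linear solution P(i) = i/12.
P(4) = 4/12 = 1/3.

1/3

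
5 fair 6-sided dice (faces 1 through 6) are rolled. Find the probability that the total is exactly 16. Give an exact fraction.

There are 6^5 = 7776 equally likely outcomes.
The number of ordered 5-tuples from {1,…,6} summing to 16 is 735.
P(sum = 16) = 735/7776 = 245/2592.

245/2592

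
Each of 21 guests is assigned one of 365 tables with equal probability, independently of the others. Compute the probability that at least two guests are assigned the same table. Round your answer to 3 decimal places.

0.444

It's easier to compute the probability that all 21 are distinct.
P(all distinct) = 365/365 · 364/365 · ··· · 345/365 ≈ 0.556.
So the probability of at least one match is 1 − 0.556 = 0.444.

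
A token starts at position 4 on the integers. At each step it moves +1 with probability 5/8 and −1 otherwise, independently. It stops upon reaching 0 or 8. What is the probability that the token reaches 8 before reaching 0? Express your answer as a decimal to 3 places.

0.885

Let r = q/p = (3/8)/(5/8) = 3/5. The recurrence P(i) = p·P(i+1) + q·P(i−1) with P(0)=0, P(8)=1 gives P(i) = (1 − r^i)/(1 − r^8).
P(4) = (1 − (3/5)^4) / (1 − (3/5)^8) = 625/706 ≈ 0.885.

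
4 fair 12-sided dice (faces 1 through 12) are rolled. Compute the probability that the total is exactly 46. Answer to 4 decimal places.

0.0005

There are 12^4 = 20736 equally likely outcomes.
The number of ordered 4-tuples from {1,…,12} summing to 46 is 10.
P(sum = 46) = 10/20736 = 5/10368 ≈ 0.0005.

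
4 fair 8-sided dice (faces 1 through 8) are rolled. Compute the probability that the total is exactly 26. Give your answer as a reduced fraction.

21/1024

There are 8^4 = 4096 equally likely outcomes.
The number of ordered 4-tuples from {1,…,8} summing to 26 is 84.
P(sum = 26) = 84/4096 = 21/1024.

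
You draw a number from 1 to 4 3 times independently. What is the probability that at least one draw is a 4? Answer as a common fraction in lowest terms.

37/64

P(no draw is a 4) = (3/4)^3 = 27/64.
P(at least one) = 1 − 27/64 = 37/64.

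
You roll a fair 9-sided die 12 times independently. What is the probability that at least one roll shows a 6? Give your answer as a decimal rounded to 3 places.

P(no roll shows a 6) = (8/9)^12 ≈ 0.243.
P(at least one) = 1 − 0.243 = 0.757.

0.757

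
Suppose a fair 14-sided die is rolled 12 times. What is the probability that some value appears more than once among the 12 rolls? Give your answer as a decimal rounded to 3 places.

0.999

P(all 12 different) = 14/14 · 13/14 · ··· · 3/14 ≈ 0.001.
P(at least two equal) = 1 − 0.001 = 0.999.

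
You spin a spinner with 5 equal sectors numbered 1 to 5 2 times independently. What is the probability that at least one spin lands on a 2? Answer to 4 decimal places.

0.3600

P(no spin lands on a 2) = (4/5)^2 ≈ 0.6400.
P(at least one) = 1 − 0.6400 = 0.3600.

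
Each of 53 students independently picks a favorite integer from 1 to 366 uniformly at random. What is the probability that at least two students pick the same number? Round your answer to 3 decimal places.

0.981

It's easier to compute the probability that all 53 are distinct.
P(all distinct) = 366/366 · 365/366 · ··· · 314/366 ≈ 0.019.
So the probability of at least one match is 1 − 0.019 = 0.981.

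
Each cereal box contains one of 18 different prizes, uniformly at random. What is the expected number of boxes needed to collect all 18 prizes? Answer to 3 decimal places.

After i distinct types are collected, each trial gives a new one with probability (18−i)/18, so the expected wait for the next new type is 18/(18−i).
E = 18/18 + 18/17 + 18/16 + 18/15 + 18/14 + 18/13 + 18/12 + 18/11 + 18/10 + 18/9 + 18/8 + 18/7 + 18/6 + 18/5 + 18/4 + 18/3 + 18/2 + 18/1 = 42822903/680680 ≈ 62.912.

62.912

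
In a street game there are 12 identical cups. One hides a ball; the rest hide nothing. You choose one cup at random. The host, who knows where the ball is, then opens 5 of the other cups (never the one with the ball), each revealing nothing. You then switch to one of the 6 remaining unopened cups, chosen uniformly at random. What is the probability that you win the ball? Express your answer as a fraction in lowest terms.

11/72

Your original cup holds the ball with probability 1/12, so the other 11 collectively hold it with probability 11/12.
The host can always find 5 empty cups to open, so the reveals don't change that 11/12; it is now spread over the 6 remaining unopened cups.
P(win by switching) = (11/12) · (1/6) = 11/72.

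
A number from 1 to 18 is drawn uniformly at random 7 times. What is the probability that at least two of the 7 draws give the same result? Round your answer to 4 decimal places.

P(all 7 different) = 18/18 · 17/18 · ··· · 12/18 ≈ 0.2620.
P(at least two equal) = 1 − 0.2620 = 0.7380.

0.7380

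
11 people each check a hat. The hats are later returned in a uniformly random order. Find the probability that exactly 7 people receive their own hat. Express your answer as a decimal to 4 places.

Choose which 7 of the 11 are fixed: C(11,7) = 330 ways.
The remaining 4 must have no fixed point: D(4) = 9.
P = 330·9/39916800 = 1/13440 ≈ 0.0001.

0.0001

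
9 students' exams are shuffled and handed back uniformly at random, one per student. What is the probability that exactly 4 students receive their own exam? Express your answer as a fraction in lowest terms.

11/720

Choose which 4 of the 9 are fixed: C(9,4) = 126 ways.
The remaining 5 must have no fixed point: D(5) = 44.
P = 126·44/362880 = 11/720.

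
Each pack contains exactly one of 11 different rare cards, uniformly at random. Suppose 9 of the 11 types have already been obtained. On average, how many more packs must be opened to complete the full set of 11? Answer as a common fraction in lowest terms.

Starting from 9 distinct types, each trial gives a new one with probability (11−i)/11 when i types are held, so the wait for the next new type is 11/(11−i).
E = 11/2 + 11/1 = 33/2.

33/2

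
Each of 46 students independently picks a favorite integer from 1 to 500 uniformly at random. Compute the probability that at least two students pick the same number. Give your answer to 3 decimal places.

0.882

It's easier to compute the probability that all 46 are distinct.
P(all distinct) = 500/500 · 499/500 · ··· · 455/500 ≈ 0.118.
So the probability of at least one match is 1 − 0.118 = 0.882.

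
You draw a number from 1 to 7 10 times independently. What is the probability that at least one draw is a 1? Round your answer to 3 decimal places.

P(no draw is a 1) = (6/7)^10 ≈ 0.214.
P(at least one) = 1 − 0.214 = 0.786.

0.786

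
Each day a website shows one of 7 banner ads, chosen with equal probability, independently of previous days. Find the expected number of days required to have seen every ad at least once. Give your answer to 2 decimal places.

18.15

After i distinct types are collected, each trial gives a new one with probability (7−i)/7, so the expected wait for the next new type is 7/(7−i).
E = 7/7 + 7/6 + 7/5 + 7/4 + 7/3 + 7/2 + 7/1 = 363/20 ≈ 18.15.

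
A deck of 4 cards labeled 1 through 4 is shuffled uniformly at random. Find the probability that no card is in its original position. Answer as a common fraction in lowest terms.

This is the derangement probability: permutations of 4 with no fixed point.
D(4) = 4! · (1 − 1/1! + 1/2! − ··· + (−1)^4/4!) = 9.
P = 9/24 = 3/8.

3/8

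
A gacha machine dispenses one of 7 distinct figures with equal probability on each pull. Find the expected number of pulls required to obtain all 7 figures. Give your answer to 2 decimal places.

18.15

After i distinct types are collected, each trial gives a new one with probability (7−i)/7, so the expected wait for the next new type is 7/(7−i).
E = 7/7 + 7/6 + 7/5 + 7/4 + 7/3 + 7/2 + 7/1 = 363/20 ≈ 18.15.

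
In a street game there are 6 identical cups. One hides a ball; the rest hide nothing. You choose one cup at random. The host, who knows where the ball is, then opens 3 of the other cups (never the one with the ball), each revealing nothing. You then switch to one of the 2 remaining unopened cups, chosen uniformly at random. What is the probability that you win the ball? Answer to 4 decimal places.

0.4167

Your original cup holds the ball with probability 1/6, so the other 5 collectively hold it with probability 5/6.
The host can always find 3 empty cups to open, so the reveals don't change that 5/6; it is now spread over the 2 remaining unopened cups.
P(win by switching) = (5/6) · (1/2) = 5/12 ≈ 0.4167.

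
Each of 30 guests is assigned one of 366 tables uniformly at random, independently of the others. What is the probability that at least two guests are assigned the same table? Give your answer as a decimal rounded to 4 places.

It's easier to compute the probability that all 30 are distinct.
P(all distinct) = 366/366 · 365/366 · ··· · 337/366 ≈ 0.2947.
So the probability of at least one match is 1 − 0.2947 = 0.7053.

0.7053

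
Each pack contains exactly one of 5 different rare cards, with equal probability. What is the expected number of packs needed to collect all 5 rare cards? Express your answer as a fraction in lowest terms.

137/12

After i distinct types are collected, each trial gives a new one with probability (5−i)/5, so the expected wait for the next new type is 5/(5−i).
E = 5/5 + 5/4 + 5/3 + 5/2 + 5/1 = 137/12.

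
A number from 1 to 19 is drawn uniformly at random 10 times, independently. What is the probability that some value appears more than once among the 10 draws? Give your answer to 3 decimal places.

P(all 10 different) = 19/19 · 18/19 · ··· · 10/19 ≈ 0.055.
P(at least two equal) = 1 − 0.055 = 0.945.

0.945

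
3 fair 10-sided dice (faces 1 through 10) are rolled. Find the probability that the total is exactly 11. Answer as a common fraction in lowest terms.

There are 10^3 = 1000 equally likely outcomes.
The number of ordered 3-tuples from {1,…,10} summing to 11 is 45.
P(sum = 11) = 45/1000 = 9/200.

9/200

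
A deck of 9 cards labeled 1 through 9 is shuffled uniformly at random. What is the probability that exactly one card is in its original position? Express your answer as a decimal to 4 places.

0.3679

Choose which one is fixed: C(9,1) = 9 ways.
The remaining 8 must have no fixed point: D(8) = 14833.
P = 9·14833/362880 = 2119/5760 ≈ 0.3679.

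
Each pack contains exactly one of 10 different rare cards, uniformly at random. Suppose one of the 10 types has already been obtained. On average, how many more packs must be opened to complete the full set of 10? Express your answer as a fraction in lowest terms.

7129/252

Starting from 1 distinct type, each trial gives a new one with probability (10−i)/10 when i types are held, so the wait for the next new type is 10/(10−i).
E = 10/9 + 10/8 + 10/7 + 10/6 + 10/5 + 10/4 + 10/3 + 10/2 + 10/1 = 7129/252.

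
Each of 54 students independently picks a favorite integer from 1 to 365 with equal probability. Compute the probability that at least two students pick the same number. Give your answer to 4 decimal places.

0.9839

It's easier to compute the probability that all 54 are distinct.
P(all distinct) = 365/365 · 364/365 · ··· · 312/365 ≈ 0.0161.
So the probability of at least one match is 1 − 0.0161 = 0.9839.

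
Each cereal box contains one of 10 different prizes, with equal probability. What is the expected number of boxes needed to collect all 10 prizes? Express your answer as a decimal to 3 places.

29.290

After i distinct types are collected, each trial gives a new one with probability (10−i)/10, so the expected wait for the next new type is 10/(10−i).
E = 10/10 + 10/9 + 10/8 + 10/7 + 10/6 + 10/5 + 10/4 + 10/3 + 10/2 + 10/1 = 7381/252 ≈ 29.290.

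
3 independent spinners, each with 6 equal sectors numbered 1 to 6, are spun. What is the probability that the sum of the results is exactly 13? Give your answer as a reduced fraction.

There are 6^3 = 216 equally likely outcomes.
The number of ordered 3-tuples from {1,…,6} summing to 13 is 21.
P(sum = 13) = 21/216 = 7/72.

7/72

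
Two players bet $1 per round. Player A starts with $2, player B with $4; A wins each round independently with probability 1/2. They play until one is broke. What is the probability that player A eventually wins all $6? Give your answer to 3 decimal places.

0.333

With a fair step, P(i) = ½P(i−1) + ½P(i+1) with P(0)=0, P(6)=1 has the linear solution P(i) = i/6.
P(2) = 2/6 = 1/3 ≈ 0.333.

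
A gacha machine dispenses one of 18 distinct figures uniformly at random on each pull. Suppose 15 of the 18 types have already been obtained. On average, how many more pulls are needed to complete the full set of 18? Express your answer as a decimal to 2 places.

Starting from 15 distinct types, each trial gives a new one with probability (18−i)/18 when i types are held, so the wait for the next new type is 18/(18−i).
E = 18/3 + 18/2 + 18/1 = 33 ≈ 33.00.

33.00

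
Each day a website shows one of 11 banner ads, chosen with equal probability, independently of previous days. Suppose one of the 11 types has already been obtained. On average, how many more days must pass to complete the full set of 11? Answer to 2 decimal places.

Starting from 1 distinct type, each trial gives a new one with probability (11−i)/11 when i types are held, so the wait for the next new type is 11/(11−i).
E = 11/10 + 11/9 + 11/8 + 11/7 + 11/6 + 11/5 + 11/4 + 11/3 + 11/2 + 11/1 = 81191/2520 ≈ 32.22.

32.22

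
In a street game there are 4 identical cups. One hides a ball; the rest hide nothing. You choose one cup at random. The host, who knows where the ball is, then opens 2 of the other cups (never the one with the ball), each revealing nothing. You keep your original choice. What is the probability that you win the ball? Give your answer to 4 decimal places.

The host can always open 2 empty cups regardless of your choice, so the reveals give no information about your original cup.
P(win by staying) = 1/4 ≈ 0.2500.

0.2500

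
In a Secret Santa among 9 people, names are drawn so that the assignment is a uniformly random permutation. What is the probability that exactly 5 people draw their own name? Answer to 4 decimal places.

0.0031

Choose which 5 of the 9 are fixed: C(9,5) = 126 ways.
The remaining 4 must have no fixed point: D(4) = 9.
P = 126·9/362880 = 1/320 ≈ 0.0031.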